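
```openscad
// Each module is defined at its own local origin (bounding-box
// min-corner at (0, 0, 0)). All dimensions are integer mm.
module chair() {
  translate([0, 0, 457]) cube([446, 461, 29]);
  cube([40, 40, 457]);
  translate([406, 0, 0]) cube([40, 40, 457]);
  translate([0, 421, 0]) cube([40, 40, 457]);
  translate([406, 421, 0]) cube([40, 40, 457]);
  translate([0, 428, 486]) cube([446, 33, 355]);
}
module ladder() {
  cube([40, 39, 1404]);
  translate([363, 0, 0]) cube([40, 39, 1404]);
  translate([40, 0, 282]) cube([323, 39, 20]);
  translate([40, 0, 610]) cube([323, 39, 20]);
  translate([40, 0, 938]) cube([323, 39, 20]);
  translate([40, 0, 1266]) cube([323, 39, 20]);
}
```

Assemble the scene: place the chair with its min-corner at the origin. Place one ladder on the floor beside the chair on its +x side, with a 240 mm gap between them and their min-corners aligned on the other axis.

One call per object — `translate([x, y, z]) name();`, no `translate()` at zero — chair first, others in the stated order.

chair();
translate([686, 0, 0]) ladder();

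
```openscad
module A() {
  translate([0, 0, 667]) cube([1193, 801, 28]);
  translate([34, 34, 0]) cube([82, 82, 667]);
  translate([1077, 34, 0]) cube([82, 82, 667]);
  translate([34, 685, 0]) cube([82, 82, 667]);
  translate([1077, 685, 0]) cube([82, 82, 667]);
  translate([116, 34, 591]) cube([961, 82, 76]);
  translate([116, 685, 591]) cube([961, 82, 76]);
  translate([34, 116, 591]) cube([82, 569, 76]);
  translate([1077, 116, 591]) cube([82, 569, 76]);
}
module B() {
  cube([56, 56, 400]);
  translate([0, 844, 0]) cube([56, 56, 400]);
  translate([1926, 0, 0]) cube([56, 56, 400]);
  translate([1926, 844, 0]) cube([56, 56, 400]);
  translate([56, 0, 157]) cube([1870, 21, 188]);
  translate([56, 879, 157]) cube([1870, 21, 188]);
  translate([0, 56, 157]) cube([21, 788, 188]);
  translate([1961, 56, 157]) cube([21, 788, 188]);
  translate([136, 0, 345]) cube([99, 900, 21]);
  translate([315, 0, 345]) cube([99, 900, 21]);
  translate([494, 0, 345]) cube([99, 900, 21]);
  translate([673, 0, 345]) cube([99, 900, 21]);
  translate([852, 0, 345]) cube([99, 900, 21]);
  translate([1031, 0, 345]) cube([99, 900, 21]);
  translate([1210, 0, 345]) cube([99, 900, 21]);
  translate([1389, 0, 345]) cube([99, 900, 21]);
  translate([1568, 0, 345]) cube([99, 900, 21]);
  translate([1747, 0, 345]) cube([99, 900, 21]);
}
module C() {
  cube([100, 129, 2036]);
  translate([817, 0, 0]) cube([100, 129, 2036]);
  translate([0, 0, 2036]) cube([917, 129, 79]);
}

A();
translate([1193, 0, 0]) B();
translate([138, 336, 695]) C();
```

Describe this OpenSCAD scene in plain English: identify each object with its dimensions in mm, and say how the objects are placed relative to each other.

A is a table: top 1193 mm (x) × 801 mm (y), 28 mm thick, upper face at z = 695 mm, on four 82×82 mm square legs, each inset 34 mm from the nearest pair of top edges, running from z = 0 to the bottom of the top. Four apron rails, 82 mm thick and 76 mm tall, run between adjacent legs with their top edges flush with the underside of the top and their outer faces flush with the legs' outer faces.

B is a bed frame 1982 mm long (x) by 900 mm wide (y). Four 56×56 mm corner posts, 400 mm tall, at the corners of the footprint. Four rails of 21 mm thickness and 188 mm height run between adjacent posts with their undersides at z = 157 mm, their outer faces flush with the outside of the frame (the two x-running rails run between the posts' inner faces; the two y-running rails run between the posts' inner faces). 10 slats, each 99 mm wide (x) and 21 mm thick, lie across the top of the two x-running rails, running the full 900 mm width of the frame in y; the slats are evenly spaced along x between the inner faces of the end posts with equal gaps (rounded down to the nearest mm) at the −x end and between each pair — any rounding remainder accumulates at the +x end.

C is a rectangular door frame: two vertical jambs of 100×129 mm section, 2036 mm tall, with a clear opening 717 mm wide between their inner faces. A header 79 mm tall and 129 mm deep lies on top of the jambs and spans the full outside width.

The bed frame is against the table's +x side, with their −y faces flush. The door frame is on top of the table, centred.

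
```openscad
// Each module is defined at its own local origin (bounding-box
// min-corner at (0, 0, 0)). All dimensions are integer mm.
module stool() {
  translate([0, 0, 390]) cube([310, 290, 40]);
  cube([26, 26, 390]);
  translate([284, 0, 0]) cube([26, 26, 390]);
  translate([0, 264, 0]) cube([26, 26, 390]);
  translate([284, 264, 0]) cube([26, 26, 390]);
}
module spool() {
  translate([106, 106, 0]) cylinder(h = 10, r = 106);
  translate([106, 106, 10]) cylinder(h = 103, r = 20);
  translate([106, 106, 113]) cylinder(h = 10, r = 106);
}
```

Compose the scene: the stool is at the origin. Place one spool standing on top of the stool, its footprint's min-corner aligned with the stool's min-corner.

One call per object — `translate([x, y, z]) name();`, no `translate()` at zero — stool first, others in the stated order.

stool();
translate([0, 0, 430]) spool();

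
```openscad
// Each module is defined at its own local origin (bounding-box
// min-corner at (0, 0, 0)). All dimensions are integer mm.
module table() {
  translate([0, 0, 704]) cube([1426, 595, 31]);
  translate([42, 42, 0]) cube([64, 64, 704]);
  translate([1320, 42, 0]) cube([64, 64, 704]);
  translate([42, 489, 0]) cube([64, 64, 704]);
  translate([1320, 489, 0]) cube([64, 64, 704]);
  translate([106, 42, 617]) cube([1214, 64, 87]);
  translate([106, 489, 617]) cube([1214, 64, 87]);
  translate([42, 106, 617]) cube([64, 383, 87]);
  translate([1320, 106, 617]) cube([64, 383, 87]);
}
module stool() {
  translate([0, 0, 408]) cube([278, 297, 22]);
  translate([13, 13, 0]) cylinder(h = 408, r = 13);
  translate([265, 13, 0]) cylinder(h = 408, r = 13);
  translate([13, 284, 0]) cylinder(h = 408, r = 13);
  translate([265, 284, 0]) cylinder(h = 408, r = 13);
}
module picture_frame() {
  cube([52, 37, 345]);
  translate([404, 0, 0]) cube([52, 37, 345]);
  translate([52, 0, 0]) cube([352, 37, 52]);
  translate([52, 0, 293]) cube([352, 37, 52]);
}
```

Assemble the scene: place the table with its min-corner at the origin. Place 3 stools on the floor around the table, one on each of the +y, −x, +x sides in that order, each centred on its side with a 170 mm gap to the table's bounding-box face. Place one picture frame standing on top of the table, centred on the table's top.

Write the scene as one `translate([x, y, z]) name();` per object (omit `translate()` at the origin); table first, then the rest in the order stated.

table();
translate([574, 765, 0]) stool();
translate([-448, 149, 0]) stool();
translate([1596, 149, 0]) stool();
translate([485, 279, 735]) picture_frame();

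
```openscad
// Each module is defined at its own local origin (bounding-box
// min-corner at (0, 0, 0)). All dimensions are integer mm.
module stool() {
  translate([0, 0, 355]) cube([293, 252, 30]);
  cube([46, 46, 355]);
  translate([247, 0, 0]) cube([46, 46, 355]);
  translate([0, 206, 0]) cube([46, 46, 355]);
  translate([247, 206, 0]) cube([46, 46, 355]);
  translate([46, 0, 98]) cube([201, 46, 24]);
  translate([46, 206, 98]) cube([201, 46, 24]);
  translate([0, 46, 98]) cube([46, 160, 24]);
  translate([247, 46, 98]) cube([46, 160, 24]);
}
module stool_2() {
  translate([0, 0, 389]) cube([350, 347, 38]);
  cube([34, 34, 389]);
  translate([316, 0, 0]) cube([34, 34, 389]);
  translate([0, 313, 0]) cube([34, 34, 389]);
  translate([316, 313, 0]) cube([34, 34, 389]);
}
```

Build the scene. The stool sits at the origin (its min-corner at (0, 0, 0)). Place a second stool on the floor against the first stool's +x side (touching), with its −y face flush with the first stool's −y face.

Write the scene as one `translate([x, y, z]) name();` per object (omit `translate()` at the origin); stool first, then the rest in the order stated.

stool();
translate([293, 0, 0]) stool_2();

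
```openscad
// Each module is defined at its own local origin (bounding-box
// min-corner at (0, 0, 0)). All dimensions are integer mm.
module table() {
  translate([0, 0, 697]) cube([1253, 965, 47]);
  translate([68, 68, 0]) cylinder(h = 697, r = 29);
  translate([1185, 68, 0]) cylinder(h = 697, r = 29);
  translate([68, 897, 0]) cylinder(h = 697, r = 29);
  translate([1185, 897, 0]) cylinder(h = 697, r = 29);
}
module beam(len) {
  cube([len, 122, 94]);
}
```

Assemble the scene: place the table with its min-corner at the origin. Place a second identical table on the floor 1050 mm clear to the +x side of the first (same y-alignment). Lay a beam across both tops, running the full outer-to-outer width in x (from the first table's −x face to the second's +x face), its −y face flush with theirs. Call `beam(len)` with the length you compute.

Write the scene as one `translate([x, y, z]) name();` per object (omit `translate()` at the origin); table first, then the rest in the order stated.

table();
translate([2303, 0, 0]) table();
translate([0, 0, 744]) beam(3556);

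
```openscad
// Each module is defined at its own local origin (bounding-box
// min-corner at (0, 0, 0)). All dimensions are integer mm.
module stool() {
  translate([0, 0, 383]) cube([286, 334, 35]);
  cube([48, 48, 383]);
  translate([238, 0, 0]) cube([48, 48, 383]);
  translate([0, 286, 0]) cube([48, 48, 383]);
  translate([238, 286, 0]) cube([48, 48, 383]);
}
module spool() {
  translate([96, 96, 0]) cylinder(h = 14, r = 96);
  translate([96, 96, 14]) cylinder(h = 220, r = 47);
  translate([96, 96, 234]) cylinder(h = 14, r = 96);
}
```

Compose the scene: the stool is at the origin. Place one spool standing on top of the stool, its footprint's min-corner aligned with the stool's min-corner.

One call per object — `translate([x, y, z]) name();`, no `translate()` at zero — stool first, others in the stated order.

stool();
translate([0, 0, 418]) spool();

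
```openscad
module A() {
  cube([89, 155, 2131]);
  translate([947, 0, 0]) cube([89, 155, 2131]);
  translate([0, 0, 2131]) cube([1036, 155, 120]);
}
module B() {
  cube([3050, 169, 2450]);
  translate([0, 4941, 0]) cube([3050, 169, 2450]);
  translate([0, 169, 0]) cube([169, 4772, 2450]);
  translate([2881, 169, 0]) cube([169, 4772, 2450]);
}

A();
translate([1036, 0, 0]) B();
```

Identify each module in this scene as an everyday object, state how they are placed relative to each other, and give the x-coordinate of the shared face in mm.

A is a door frame. B is a house frame. The house frame is against the door frame's +x side, with their −y faces flush. The x-coordinate of the shared face is 1036 mm.

The door frame's +x face and the house frame's −x face are both at x = 1036 mm.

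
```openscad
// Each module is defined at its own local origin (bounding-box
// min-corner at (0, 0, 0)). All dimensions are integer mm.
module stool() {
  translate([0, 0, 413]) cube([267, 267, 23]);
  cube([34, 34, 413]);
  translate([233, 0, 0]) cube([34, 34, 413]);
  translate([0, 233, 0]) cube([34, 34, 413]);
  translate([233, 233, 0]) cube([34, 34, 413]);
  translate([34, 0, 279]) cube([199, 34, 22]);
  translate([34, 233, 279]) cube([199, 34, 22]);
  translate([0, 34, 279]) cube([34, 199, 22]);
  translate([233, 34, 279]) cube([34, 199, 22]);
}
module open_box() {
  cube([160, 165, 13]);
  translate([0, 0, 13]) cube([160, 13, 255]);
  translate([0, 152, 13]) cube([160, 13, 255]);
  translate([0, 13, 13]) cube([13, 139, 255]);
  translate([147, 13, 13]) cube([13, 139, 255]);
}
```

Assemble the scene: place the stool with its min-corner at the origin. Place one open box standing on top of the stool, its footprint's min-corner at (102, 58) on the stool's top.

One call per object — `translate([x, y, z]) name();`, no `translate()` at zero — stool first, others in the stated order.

stool();
translate([102, 58, 436]) open_box();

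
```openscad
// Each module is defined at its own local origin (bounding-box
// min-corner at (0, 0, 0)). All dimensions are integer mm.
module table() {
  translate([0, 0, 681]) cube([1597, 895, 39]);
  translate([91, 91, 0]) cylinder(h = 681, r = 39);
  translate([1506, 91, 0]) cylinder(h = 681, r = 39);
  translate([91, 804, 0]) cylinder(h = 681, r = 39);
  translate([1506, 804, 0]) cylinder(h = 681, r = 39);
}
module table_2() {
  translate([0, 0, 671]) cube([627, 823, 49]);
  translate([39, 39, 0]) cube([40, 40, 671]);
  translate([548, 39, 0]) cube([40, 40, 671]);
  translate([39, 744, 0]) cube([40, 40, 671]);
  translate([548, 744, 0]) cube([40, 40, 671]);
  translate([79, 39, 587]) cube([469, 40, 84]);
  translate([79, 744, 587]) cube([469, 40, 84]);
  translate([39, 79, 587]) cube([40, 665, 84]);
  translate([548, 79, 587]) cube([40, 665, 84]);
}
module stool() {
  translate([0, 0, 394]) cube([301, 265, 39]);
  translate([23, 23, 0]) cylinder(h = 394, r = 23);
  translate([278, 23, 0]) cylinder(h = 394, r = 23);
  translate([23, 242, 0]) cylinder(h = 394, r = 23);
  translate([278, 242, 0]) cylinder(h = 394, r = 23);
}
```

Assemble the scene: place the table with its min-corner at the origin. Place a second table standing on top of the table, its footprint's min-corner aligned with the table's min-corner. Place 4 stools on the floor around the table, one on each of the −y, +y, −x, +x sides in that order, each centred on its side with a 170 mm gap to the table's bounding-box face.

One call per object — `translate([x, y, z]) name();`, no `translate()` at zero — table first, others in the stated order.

table();
translate([0, 0, 720]) table_2();
translate([648, -435, 0]) stool();
translate([648, 1065, 0]) stool();
translate([-471, 315, 0]) stool();
translate([1767, 315, 0]) stool();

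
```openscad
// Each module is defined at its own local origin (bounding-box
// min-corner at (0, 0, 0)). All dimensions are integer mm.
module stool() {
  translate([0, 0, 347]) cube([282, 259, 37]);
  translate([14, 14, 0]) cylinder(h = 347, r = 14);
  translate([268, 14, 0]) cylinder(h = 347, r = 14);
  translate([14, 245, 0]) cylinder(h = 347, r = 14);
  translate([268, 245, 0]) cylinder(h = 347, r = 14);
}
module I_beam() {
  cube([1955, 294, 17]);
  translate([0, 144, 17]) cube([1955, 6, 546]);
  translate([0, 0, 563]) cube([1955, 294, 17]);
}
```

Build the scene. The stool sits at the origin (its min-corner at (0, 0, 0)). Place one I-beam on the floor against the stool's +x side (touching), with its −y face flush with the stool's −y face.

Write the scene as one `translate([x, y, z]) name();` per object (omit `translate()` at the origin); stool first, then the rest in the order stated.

stool();
translate([282, 0, 0]) I_beam();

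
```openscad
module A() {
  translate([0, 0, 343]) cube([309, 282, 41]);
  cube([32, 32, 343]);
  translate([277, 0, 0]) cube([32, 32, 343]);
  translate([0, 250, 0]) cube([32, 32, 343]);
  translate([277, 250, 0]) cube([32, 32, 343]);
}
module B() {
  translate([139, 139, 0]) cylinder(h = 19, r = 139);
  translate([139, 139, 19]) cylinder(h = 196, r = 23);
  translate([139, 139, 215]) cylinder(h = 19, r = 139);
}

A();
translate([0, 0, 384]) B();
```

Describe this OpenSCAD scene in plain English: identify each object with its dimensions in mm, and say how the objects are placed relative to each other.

A is a four-legged stool. The seat is 309×282 mm, 41 mm thick, top at z = 384 mm. It stands on four square legs, each 32×32 mm in cross-section, from z = 0 to the seat underside, each flush with a corner of the seat.

B is a spool: two coaxial disc flanges of radius 139 mm and thickness 19 mm, joined by a core cylinder of radius 23 mm and height 196 mm. The lower flange rests on z = 0 and the three cylinders share a vertical axis.

The spool is on top of the stool.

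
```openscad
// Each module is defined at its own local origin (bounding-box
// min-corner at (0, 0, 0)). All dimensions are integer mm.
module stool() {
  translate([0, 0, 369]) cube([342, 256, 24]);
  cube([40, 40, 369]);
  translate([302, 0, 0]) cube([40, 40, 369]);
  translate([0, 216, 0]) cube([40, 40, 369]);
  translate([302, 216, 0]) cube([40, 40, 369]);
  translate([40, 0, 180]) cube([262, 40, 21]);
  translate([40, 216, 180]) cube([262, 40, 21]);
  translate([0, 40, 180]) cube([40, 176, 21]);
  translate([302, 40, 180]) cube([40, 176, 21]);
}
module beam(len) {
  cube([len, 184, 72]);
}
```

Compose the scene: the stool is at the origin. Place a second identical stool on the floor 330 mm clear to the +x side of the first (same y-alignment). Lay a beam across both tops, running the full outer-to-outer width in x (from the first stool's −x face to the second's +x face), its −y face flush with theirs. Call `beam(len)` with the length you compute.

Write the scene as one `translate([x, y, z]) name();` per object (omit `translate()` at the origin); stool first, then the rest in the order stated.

stool();
translate([672, 0, 0]) stool();
translate([0, 0, 393]) beam(1014);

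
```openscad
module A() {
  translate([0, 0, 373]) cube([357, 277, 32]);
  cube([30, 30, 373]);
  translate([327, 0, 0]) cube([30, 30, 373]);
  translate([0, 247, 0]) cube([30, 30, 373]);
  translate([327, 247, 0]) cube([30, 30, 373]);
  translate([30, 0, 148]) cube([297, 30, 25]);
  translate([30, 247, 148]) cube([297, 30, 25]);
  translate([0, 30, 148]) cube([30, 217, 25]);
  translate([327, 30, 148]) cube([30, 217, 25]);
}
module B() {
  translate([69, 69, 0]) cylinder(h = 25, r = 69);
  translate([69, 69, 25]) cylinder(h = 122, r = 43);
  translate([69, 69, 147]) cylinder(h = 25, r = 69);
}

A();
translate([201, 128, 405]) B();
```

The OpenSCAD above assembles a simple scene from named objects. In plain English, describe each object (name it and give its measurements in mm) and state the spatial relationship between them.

A is a four-legged stool. The seat is a 357×277×32 mm slab whose top surface is at z = 405 mm; four square legs, each 30×30 mm in cross-section, run from the floor (z = 0) to the underside of the seat, each flush with a corner of the seat. Four stretchers, 30 mm wide and 25 mm tall, connect adjacent legs with their undersides at z = 148 mm, each running between the inner faces of the legs it joins and aligned with the legs' outer faces on the other axis.

B is a spool: two coaxial disc flanges of radius 69 mm and thickness 25 mm, joined by a core cylinder of radius 43 mm and height 122 mm. The lower flange rests on z = 0 and the three cylinders share a vertical axis.

The spool is on top of the stool.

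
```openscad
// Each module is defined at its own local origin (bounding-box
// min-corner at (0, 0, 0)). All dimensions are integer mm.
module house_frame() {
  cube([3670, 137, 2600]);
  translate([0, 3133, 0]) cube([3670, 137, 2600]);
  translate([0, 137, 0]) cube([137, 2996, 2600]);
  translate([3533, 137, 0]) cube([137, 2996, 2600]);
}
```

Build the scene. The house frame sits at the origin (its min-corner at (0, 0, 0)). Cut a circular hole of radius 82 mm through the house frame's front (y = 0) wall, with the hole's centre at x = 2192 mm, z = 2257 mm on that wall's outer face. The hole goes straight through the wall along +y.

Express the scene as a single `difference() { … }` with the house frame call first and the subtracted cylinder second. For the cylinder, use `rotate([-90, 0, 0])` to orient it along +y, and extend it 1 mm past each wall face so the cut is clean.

difference() {
  house_frame();
  translate([2192, -1, 2257]) rotate([-90, 0, 0]) cylinder(h = 139, r = 82);
}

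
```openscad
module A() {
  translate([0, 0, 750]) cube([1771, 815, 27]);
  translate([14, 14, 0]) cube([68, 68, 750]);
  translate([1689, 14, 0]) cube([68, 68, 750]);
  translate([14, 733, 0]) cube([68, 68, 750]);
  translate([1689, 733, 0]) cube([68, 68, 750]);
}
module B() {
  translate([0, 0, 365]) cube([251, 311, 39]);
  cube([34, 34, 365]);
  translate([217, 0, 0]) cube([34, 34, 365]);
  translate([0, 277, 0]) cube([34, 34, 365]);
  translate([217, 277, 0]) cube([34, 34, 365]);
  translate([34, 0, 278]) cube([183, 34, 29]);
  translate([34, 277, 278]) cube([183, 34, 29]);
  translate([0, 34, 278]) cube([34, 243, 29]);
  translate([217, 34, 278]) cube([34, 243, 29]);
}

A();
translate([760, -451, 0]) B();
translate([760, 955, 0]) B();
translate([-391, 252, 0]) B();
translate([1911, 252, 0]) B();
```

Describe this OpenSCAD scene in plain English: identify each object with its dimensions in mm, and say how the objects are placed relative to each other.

A is a table with a 1771×815 mm rectangular top, 27 mm thick, top surface at z = 777 mm, supported by four 68×68 mm square legs, each inset 14 mm from the nearest pair of top edges, running from the floor.

B is a four-legged stool. The seat is 251×311 mm, 39 mm thick, top at z = 404 mm. It stands on four square legs, each 34×34 mm in cross-section, from z = 0 to the seat underside, each flush with a corner of the seat. Four stretchers, 34 mm wide and 29 mm tall, connect adjacent legs with their undersides at z = 278 mm, each running between the inner faces of the legs it joins and aligned with the legs' outer faces on the other axis.

Four stools sit around the table at the −y, +y, −x, +x sides.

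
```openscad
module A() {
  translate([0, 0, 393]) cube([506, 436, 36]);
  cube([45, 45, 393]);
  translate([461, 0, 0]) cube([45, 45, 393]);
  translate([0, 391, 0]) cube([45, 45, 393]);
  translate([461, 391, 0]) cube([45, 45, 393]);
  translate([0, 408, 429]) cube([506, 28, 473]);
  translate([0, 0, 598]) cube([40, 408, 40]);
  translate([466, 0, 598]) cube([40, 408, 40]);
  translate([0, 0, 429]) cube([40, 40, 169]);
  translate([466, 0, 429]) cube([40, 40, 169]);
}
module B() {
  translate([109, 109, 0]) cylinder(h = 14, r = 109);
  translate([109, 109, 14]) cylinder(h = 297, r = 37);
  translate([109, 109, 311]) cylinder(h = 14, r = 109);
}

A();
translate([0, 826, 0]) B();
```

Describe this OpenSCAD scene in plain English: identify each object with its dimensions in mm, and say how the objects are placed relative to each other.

A is a chair: 506×436 mm seat, 36 mm thick, top at z = 429 mm, on four 45 mm square corner legs flush with the seat edges. A 28 mm thick backrest slab spans the full seat width, extending 473 mm above the seat top, its back face flush with the seat's +y edge. Two armrests of 40×40 mm section run along each side from the seat's front edge to the front of the backrest, top faces 209 mm above the seat top and outer faces flush with the seat's x-edges; a 40×40 mm post under the front of each armrest stands on the seat at the front corner.

B is a spool: two coaxial disc flanges of radius 109 mm and thickness 14 mm, joined by a core cylinder of radius 37 mm and height 297 mm. The lower flange rests on z = 0 and the three cylinders share a vertical axis.

The spool is on the floor beside the chair on its +y side.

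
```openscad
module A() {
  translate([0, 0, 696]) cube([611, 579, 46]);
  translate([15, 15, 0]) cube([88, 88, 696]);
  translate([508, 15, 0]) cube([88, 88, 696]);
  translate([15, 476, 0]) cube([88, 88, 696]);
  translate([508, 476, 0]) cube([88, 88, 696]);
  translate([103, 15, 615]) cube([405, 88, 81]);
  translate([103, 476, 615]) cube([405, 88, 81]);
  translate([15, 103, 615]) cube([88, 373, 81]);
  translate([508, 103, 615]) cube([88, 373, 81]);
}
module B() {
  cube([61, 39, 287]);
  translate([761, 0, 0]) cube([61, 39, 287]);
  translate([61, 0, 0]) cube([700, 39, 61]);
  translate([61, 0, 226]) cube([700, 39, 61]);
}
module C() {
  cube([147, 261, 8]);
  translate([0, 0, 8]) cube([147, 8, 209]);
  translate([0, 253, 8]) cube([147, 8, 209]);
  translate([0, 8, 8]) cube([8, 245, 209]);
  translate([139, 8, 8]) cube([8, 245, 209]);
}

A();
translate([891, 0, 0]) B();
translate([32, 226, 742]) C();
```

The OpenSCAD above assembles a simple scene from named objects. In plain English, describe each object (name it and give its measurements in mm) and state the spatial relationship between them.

A is a table with a 611×579 mm rectangular top, 46 mm thick, top surface at z = 742 mm, supported by four 88×88 mm square legs, each inset 15 mm from the nearest pair of top edges, running from the floor. Four apron rails, 88 mm thick and 81 mm tall, run between adjacent legs with their top edges flush with the underside of the top and their outer faces flush with the legs' outer faces.

B is a picture frame with a 700×165 mm rectangular opening (x by z) and a uniform 61 mm border on every side. Frame depth is 39 mm along y. It is built from two vertical stiles running the full outside height and two horizontal rails spanning the gap between the stiles.

C is an open storage box with external size 147×261×217 mm and wall thickness 8 mm (the base is also 8 mm thick). The base covers the whole footprint; the four walls stand on the base, with the y-facing walls full-width and the x-facing walls fitting between their inner faces.

The picture frame is on the floor beside the table on its +x side. The open box is on top of the table.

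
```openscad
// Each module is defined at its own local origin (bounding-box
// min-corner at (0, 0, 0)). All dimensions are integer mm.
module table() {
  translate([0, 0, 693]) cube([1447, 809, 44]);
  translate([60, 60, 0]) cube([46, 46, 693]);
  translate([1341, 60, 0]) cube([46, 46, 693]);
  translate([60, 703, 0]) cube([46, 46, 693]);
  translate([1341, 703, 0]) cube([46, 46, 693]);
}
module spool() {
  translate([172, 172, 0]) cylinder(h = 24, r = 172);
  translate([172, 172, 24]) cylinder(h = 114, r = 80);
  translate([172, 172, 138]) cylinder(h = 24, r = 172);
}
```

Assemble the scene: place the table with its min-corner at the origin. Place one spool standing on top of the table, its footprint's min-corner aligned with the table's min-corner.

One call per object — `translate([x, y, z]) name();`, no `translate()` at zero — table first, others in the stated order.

table();
translate([0, 0, 737]) spool();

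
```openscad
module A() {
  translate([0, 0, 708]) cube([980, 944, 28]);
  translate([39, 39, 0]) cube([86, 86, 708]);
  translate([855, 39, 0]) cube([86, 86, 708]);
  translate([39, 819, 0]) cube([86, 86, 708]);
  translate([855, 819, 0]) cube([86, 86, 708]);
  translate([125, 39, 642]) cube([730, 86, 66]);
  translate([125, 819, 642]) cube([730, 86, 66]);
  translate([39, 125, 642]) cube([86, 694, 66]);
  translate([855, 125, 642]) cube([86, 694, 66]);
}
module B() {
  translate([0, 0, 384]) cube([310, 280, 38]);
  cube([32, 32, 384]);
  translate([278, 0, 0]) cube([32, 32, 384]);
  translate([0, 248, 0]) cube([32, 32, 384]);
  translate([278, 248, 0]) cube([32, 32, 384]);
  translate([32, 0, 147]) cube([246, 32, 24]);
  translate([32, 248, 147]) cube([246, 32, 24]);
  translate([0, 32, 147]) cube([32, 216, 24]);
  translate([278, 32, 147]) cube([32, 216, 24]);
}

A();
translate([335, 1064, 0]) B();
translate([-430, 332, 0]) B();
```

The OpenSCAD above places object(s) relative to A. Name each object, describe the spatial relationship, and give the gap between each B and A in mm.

A is a table. B is a stool. Two stools sit around the table at the +y, −x sides. The gap between each stool and the table is 120 mm.

Each stool's nearest face is 120 mm from the table's bounding box.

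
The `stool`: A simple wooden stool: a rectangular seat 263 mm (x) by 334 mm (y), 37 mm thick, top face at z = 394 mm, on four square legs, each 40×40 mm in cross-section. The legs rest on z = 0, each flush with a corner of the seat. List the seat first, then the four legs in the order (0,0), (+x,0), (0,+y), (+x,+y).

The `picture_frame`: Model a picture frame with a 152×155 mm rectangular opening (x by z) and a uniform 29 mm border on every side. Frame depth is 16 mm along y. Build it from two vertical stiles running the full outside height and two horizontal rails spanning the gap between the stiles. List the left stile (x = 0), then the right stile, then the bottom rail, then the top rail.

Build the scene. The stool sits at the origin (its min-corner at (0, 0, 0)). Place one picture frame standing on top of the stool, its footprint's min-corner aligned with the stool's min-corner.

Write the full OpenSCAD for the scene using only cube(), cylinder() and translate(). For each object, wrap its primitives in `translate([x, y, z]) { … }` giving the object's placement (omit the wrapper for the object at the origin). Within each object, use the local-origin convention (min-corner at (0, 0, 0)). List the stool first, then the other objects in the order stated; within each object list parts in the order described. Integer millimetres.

translate([0, 0, 357]) cube([263, 334, 37]);
cube([40, 40, 357]);
translate([223, 0, 0]) cube([40, 40, 357]);
translate([0, 294, 0]) cube([40, 40, 357]);
translate([223, 294, 0]) cube([40, 40, 357]);
translate([0, 0, 394]) {
  cube([29, 16, 213]);
  translate([181, 0, 0]) cube([29, 16, 213]);
  translate([29, 0, 0]) cube([152, 16, 29]);
  translate([29, 0, 184]) cube([152, 16, 29]);
}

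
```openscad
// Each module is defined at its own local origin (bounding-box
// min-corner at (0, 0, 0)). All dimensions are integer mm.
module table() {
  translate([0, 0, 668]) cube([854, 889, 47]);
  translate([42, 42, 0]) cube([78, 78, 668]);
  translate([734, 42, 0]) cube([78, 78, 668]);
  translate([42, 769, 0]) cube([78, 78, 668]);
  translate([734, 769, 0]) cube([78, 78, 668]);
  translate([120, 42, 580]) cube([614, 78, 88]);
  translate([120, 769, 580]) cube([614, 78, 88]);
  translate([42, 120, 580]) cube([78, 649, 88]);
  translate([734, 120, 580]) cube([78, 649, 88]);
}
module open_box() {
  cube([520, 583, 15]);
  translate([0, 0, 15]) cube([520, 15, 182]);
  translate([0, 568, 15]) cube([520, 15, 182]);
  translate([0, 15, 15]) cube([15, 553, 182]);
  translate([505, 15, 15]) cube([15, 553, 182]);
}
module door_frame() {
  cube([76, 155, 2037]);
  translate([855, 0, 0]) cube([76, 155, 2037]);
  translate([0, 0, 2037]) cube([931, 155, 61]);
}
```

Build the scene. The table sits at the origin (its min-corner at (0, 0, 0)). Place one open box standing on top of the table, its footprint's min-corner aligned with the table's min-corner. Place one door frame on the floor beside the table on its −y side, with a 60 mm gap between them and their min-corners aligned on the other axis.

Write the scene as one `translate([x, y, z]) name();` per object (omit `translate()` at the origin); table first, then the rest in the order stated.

table();
translate([0, 0, 715]) open_box();
translate([0, -215, 0]) door_frame();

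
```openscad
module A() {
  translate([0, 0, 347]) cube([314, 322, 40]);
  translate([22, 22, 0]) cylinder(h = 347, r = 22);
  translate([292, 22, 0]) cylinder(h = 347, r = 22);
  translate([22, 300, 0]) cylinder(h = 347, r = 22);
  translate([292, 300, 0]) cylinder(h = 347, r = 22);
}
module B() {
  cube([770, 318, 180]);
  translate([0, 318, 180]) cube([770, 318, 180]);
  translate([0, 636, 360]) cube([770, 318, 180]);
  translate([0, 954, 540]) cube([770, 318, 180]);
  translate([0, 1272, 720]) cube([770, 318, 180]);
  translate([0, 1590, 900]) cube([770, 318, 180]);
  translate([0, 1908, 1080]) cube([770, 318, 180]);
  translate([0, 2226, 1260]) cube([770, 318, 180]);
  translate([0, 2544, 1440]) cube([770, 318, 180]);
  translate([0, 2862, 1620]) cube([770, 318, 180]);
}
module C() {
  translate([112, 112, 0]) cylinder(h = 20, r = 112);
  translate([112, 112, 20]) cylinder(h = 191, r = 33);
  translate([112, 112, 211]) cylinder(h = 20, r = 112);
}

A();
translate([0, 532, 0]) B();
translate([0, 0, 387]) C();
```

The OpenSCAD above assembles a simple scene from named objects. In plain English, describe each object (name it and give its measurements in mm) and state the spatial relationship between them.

A is a simple wooden stool: a rectangular seat 314 mm (x) by 322 mm (y), 40 mm thick, top face at z = 387 mm, on four round legs, each 44 mm in diameter. The legs rest on z = 0, each leg's axis is inset half a diameter from the nearest pair of seat edges (so the leg's bounding box is flush with the corner).

B is a straight staircase of 10 solid steps. Each step is 770 mm wide (x), 318 mm deep (y, the going) and 180 mm tall (the rise). The first step rests on the floor; each subsequent step sits one going further in +y and one rise higher in +z, directly behind and above the previous step with no overlap.

C is a spool: two coaxial disc flanges of radius 112 mm and thickness 20 mm, joined by a core cylinder of radius 33 mm and height 191 mm. The lower flange rests on z = 0 and the three cylinders share a vertical axis.

The staircase is on the floor beside the stool on its +y side. The spool is on top of the stool.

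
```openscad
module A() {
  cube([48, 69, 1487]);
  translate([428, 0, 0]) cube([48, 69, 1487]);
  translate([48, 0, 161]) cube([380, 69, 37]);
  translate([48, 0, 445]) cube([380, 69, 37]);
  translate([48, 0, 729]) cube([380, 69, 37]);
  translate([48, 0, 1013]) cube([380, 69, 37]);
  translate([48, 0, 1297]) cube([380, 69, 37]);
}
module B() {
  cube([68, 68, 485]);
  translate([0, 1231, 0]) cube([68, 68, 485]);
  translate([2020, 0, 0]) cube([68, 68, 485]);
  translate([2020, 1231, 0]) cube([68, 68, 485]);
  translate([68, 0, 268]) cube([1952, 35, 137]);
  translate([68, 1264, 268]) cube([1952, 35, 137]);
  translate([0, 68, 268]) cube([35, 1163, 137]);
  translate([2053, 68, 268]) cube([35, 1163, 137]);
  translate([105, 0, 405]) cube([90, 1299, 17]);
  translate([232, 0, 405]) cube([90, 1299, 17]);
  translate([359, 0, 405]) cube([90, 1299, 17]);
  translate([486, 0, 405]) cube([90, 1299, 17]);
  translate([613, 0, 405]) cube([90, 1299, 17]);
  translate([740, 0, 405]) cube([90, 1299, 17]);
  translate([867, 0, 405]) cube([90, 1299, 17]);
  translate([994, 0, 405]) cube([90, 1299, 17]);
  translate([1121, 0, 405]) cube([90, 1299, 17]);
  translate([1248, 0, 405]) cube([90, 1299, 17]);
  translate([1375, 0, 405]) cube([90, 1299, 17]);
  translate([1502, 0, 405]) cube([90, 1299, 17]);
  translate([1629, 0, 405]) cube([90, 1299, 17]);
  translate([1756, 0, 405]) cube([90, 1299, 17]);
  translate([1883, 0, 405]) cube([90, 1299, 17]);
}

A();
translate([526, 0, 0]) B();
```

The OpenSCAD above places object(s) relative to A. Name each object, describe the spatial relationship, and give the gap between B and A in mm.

A is a ladder. B is a bed frame. The bed frame is on the floor beside the ladder on its +x side. The gap between the bed frame and the ladder is 50 mm.

The bed frame's nearest face is 50 mm from the ladder's +x face.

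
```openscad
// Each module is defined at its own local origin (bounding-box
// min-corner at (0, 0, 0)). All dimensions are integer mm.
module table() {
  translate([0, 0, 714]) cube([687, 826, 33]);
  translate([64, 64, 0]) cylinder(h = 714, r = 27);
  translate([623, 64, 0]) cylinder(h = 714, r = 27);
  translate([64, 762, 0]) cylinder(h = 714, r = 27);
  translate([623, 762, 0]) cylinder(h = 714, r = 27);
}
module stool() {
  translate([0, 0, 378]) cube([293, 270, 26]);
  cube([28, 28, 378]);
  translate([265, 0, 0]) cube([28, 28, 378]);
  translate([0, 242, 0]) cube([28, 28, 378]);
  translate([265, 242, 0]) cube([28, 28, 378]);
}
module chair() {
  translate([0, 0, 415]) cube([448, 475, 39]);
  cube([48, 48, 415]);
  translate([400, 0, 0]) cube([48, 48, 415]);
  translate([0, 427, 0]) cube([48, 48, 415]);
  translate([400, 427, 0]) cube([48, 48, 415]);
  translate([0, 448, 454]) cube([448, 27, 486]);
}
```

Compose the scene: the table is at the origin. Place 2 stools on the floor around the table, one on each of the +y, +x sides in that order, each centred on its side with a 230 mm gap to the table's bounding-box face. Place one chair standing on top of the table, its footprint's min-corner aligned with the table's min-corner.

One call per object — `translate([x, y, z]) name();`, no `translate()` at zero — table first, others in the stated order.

table();
translate([197, 1056, 0]) stool();
translate([917, 278, 0]) stool();
translate([0, 0, 747]) chair();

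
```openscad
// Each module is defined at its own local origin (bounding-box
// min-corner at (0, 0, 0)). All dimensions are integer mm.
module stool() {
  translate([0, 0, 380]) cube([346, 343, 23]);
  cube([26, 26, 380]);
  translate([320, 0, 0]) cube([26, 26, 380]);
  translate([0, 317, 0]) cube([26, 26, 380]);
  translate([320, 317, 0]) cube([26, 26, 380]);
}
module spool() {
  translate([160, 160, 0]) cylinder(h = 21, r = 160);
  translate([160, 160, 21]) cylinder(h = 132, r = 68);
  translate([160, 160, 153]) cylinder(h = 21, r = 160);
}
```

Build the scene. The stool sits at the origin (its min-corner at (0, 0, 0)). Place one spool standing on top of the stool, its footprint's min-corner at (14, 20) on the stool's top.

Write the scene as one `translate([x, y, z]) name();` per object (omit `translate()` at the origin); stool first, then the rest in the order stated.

stool();
translate([14, 20, 403]) spool();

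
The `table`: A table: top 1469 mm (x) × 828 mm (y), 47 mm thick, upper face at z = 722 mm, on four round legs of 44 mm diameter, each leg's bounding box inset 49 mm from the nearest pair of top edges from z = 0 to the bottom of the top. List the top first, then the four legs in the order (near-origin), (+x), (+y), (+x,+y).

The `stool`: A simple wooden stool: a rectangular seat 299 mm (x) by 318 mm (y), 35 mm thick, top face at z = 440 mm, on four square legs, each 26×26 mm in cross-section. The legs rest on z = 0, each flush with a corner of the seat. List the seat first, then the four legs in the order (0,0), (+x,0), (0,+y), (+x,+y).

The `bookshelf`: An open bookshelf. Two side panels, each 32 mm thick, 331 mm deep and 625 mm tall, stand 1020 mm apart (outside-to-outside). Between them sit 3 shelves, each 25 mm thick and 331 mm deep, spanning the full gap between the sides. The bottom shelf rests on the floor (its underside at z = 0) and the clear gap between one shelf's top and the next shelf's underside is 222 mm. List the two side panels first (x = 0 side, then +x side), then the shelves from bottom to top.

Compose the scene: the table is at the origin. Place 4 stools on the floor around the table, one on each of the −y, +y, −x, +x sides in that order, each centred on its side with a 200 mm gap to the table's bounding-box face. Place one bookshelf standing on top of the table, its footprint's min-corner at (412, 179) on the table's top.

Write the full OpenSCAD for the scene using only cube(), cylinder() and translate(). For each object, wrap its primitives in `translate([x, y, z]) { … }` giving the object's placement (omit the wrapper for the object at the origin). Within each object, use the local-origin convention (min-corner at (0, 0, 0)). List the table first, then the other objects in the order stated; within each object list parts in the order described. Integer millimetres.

translate([0, 0, 675]) cube([1469, 828, 47]);
translate([71, 71, 0]) cylinder(h = 675, r = 22);
translate([1398, 71, 0]) cylinder(h = 675, r = 22);
translate([71, 757, 0]) cylinder(h = 675, r = 22);
translate([1398, 757, 0]) cylinder(h = 675, r = 22);
translate([585, -518, 0]) {
  translate([0, 0, 405]) cube([299, 318, 35]);
  cube([26, 26, 405]);
  translate([273, 0, 0]) cube([26, 26, 405]);
  translate([0, 292, 0]) cube([26, 26, 405]);
  translate([273, 292, 0]) cube([26, 26, 405]);
}
translate([585, 1028, 0]) {
  translate([0, 0, 405]) cube([299, 318, 35]);
  cube([26, 26, 405]);
  translate([273, 0, 0]) cube([26, 26, 405]);
  translate([0, 292, 0]) cube([26, 26, 405]);
  translate([273, 292, 0]) cube([26, 26, 405]);
}
translate([-499, 255, 0]) {
  translate([0, 0, 405]) cube([299, 318, 35]);
  cube([26, 26, 405]);
  translate([273, 0, 0]) cube([26, 26, 405]);
  translate([0, 292, 0]) cube([26, 26, 405]);
  translate([273, 292, 0]) cube([26, 26, 405]);
}
translate([1669, 255, 0]) {
  translate([0, 0, 405]) cube([299, 318, 35]);
  cube([26, 26, 405]);
  translate([273, 0, 0]) cube([26, 26, 405]);
  translate([0, 292, 0]) cube([26, 26, 405]);
  translate([273, 292, 0]) cube([26, 26, 405]);
}
translate([412, 179, 722]) {
  cube([32, 331, 625]);
  translate([988, 0, 0]) cube([32, 331, 625]);
  translate([32, 0, 0]) cube([956, 331, 25]);
  translate([32, 0, 247]) cube([956, 331, 25]);
  translate([32, 0, 494]) cube([956, 331, 25]);
}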